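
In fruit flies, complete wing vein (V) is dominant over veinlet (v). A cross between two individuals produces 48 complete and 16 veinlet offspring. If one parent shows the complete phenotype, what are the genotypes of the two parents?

Observed offspring: 48 complete, 16 veinlet
The observed ratio simplifies to 3:1. Veinlet (vv) offspring appear, so each parent must contribute one v allele. The parent stated to show complete carries V, so it is Vv. The other parent is then either Vv or vv: Vv × vv would give a 1:1 split, whereas Vv × Vv gives 3:1 — matching the data. So both parents are heterozygous (Vv × Vv).
Parent genotypes: Vv × Vv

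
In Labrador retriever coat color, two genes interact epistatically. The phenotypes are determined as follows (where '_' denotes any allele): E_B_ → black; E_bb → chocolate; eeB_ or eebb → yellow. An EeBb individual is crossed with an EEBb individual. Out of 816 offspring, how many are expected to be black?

Cross: EeBb × EEBb — consider each gene separately:
E gene: Ee × EE → 2 EE, 2 Ee → 4 E_ (out of 4)
B gene: Bb × Bb → 1 BB, 2 Bb, 1 bb → 3 B_ : 1 bb (out of 4)
Genotype classes (out of 4 × 4 = 16): E_B_ = 4×3 = 12; E_bb = 4×1 = 4
Apply the phenotype rules: E_B_ (12) → black; E_bb (4) → chocolate
Phenotype counts (out of 16): 12 black, 4 chocolate
black: 12 out of 16 → fraction 3/4
Expected count = 3/4 × 816 = 612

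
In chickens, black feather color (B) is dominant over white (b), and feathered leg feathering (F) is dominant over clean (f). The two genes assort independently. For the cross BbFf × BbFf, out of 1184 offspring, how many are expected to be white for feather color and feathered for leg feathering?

Dihybrid cross BbFf × BbFf — consider each gene separately:
feather color: Bb × Bb → 1 BB, 2 Bb, 1 bb → 3 B_ : 1 bb (out of 4)
leg feathering: Ff × Ff → 1 FF, 2 Ff, 1 ff → 3 F_ : 1 ff (out of 4)
Looking for: white (bb) and feathered (F_)
P(white) = 1/4, P(feathered) = 3/4
P(both) = 1/4 × 3/4 = 3/16
Expected count = 3/16 × 1184 = 222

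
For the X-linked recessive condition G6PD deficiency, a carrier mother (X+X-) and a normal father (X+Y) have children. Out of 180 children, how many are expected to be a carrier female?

Cross: X+X- × X+Y
Offspring: 1 X+X+, 1 X+Y, 1 X+X-, 1 X-Y
Probability of a carrier female: 1/4
Expected count = 1/4 × 180 = 45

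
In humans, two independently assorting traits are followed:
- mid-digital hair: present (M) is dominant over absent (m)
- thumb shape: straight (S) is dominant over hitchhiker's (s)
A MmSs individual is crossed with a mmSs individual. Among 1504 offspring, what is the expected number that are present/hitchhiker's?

Dihybrid cross MmSs × mmSs — consider each gene separately:
mid-digital hair: Mm × mm → 2 Mm, 2 mm → 2 M_ : 2 mm (out of 4)
thumb shape: Ss × Ss → 1 SS, 2 Ss, 1 ss → 3 S_ : 1 ss (out of 4)
Combine (counts out of 4 × 4 = 16): present/straight (M_S_) = 2×3 = 6; present/hitchhiker's (M_ss) = 2×1 = 2; absent/straight (mmS_) = 2×3 = 6; absent/hitchhiker's (mmss) = 2×1 = 2
Phenotype counts (out of 16): 6 present/straight, 2 present/hitchhiker's, 6 absent/straight, 2 absent/hitchhiker's
present/hitchhiker's: 2 out of 16 → fraction 1/8
Expected count = 1/8 × 1504 = 188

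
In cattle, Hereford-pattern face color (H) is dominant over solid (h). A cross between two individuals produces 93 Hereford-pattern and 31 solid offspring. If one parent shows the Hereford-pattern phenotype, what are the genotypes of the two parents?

Observed offspring: 93 Hereford-pattern, 31 solid
The observed ratio simplifies to 3:1. Solid (hh) offspring appear, so each parent must contribute one h allele. The parent stated to show Hereford-pattern carries H, so it is Hh. The other parent is then either Hh or hh: Hh × hh would give a 1:1 split, whereas Hh × Hh gives 3:1 — matching the data. So both parents are heterozygous (Hh × Hh).
Parent genotypes: Hh × Hh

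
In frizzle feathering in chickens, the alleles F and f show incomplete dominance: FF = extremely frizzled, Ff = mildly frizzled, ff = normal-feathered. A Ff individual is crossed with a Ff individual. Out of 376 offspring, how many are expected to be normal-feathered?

Punnett square for Ff × Ff:
Offspring genotypes: 1 FF, 2 Ff, 1 ff
Phenotype counts: 1 extremely frizzled, 2 mildly frizzled, 1 normal-feathered
normal-feathered: 1 out of 4 → fraction 1/4
Expected count = 1/4 × 376 = 94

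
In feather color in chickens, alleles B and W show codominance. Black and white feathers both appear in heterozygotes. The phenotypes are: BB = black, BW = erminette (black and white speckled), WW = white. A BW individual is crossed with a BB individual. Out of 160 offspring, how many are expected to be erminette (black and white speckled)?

Punnett square for BW × BB:
Offspring genotypes: 2 BB, 2 BW
Phenotype counts: 2 black, 2 erminette (black and white speckled)
erminette (black and white speckled): 2 out of 4 → fraction 1/2
Expected count = 1/2 × 160 = 80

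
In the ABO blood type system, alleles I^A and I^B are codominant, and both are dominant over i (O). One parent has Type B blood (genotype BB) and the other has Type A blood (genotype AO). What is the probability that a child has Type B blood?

Cross: BB × AO
Possible offspring genotypes: 2 AB, 2 BO
Blood type counts: 2 Type AB, 2 Type B
Probability of Type B: 2/4 = 1/2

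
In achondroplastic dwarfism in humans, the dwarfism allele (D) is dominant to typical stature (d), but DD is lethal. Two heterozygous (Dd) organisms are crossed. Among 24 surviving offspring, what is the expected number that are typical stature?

Cross: Dd × Dd
Punnett square offspring (before lethality): 1 DD, 2 Dd, 1 dd
The DD genotype is lethal (embryos die); surviving offspring: 2 Dd, 1 dd
typical stature: 1 out of 3 → fraction 1/3
Expected count = 1/3 × 24 = 8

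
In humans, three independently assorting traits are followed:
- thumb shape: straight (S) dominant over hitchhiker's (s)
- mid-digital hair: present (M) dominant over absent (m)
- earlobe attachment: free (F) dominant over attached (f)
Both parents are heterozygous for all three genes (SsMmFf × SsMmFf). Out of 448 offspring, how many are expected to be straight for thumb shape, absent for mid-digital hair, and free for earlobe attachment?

Trihybrid cross: SsMmFf × SsMmFf
Each trait segregates independently with a 3:1 phenotypic ratio, so each gene contributes 3/4 (dominant) or 1/4 (recessive).
Target: straight (thumb shape), absent (mid-digital hair), free (earlobe attachment)
Probability = product of independent per-trait probabilities
= 3/4 × 1/4 × 3/4 = 9/64
Expected count = 9/64 × 448 = 63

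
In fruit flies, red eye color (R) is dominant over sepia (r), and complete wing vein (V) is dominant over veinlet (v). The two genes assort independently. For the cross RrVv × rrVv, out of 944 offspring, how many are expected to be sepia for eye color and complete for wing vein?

Dihybrid cross RrVv × rrVv — consider each gene separately:
eye color: Rr × rr → 2 Rr, 2 rr → 2 R_ : 2 rr (out of 4)
wing vein: Vv × Vv → 1 VV, 2 Vv, 1 vv → 3 V_ : 1 vv (out of 4)
Looking for: sepia (rr) and complete (V_)
P(sepia) = 2/4, P(complete) = 3/4
P(both) = 2/4 × 3/4 = 6/16 = 3/8
Expected count = 3/8 × 944 = 354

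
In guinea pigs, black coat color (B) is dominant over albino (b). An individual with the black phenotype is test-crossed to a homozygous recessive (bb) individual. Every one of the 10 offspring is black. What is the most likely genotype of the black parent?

Test cross: ? × bb
All offspring are black.
If the unknown parent were heterozygous (Bb), about half of 10 offspring would be albino; none are. The unknown parent is most likely homozygous dominant (BB).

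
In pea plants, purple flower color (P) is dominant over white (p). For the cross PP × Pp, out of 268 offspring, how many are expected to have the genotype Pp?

Punnett square for PP × Pp:
Offspring genotypes: 2 PP, 2 Pp
Total offspring: 4
Count with target: 2
Probability: 2/4 = 1/2
Expected count = 1/2 × 268 = 134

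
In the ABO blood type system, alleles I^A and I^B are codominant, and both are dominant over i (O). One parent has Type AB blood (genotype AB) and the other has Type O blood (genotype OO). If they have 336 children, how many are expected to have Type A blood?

Cross: AB × OO
Possible offspring genotypes: 2 AO, 2 BO
Blood type counts: 2 Type A, 2 Type B
Probability of Type A: 2/4 = 1/2
Expected count = 1/2 × 336 = 168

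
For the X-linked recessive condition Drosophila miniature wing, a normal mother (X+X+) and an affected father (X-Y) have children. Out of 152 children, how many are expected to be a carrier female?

Cross: X+X+ × X-Y
Offspring: 2 X+X-, 2 X+Y
Probability of a carrier female: 2/4 = 1/2
Expected count = 1/2 × 152 = 76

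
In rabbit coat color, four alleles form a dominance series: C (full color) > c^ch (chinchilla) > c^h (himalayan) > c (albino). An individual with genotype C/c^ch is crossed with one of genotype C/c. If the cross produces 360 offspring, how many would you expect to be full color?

Cross: C/c^ch × C/c
Allele dominance: C > c^ch > c^h > c
Offspring genotypes: 1 C/C, 1 C/c, 1 C/c^ch, 1 c^ch/c
Phenotype counts: 3 full color, 1 chinchilla
full color: 3 out of 4 → fraction 3/4
Expected count = 3/4 × 360 = 270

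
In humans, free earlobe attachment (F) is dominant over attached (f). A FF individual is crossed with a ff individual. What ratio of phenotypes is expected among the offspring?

Punnett square for FF × ff:
Offspring genotypes: 4 Ff
free: 4, attached: 0
Ratio: all free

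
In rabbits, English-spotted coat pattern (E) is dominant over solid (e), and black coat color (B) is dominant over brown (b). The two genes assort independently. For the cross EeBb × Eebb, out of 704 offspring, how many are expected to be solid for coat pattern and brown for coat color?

Dihybrid cross EeBb × Eebb — consider each gene separately:
coat pattern: Ee × Ee → 1 EE, 2 Ee, 1 ee → 3 E_ : 1 ee (out of 4)
coat color: Bb × bb → 2 Bb, 2 bb → 2 B_ : 2 bb (out of 4)
Looking for: solid (ee) and brown (bb)
P(solid) = 1/4, P(brown) = 2/4
P(both) = 1/4 × 2/4 = 2/16 = 1/8
Expected count = 1/8 × 704 = 88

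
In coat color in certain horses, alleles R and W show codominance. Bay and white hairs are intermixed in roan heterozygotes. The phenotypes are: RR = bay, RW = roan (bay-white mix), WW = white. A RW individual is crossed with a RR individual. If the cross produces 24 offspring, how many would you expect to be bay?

Punnett square for RW × RR:
Offspring genotypes: 2 RR, 2 RW
Phenotype counts: 2 bay, 2 roan (bay-white mix)
bay: 2 out of 4 → fraction 1/2
Expected count = 1/2 × 24 = 12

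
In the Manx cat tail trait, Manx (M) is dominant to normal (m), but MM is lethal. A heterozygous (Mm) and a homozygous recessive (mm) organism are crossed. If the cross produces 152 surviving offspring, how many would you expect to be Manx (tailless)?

Cross: Mm × mm
Punnett square offspring (before lethality): 2 Mm, 2 mm
No MM offspring are produced in this cross.
Manx (tailless): 2 out of 4 → fraction 1/2
Expected count = 1/2 × 152 = 76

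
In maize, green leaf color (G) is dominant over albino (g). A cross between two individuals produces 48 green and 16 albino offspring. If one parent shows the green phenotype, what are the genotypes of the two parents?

Observed offspring: 48 green, 16 albino
The observed ratio simplifies to 3:1. Albino (gg) offspring appear, so each parent must contribute one g allele. The parent stated to show green carries G, so it is Gg. The other parent is then either Gg or gg: Gg × gg would give a 1:1 split, whereas Gg × Gg gives 3:1 — matching the data. So both parents are heterozygous (Gg × Gg).
Parent genotypes: Gg × Gg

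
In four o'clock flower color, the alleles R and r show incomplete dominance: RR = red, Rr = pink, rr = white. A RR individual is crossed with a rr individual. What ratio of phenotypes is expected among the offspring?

Punnett square for RR × rr:
Offspring genotypes: 4 Rr
Phenotype counts: 4 pink
Ratio: all pink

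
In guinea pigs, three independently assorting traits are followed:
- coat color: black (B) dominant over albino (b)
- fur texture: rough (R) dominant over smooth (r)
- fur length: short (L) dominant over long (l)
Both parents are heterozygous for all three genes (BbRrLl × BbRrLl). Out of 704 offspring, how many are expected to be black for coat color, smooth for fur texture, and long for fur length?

Trihybrid cross: BbRrLl × BbRrLl
Each trait segregates independently with a 3:1 phenotypic ratio, so each gene contributes 3/4 (dominant) or 1/4 (recessive).
Target: black (coat color), smooth (fur texture), long (fur length)
Probability = product of independent per-trait probabilities
= 3/4 × 1/4 × 1/4 = 3/64
Expected count = 3/64 × 704 = 33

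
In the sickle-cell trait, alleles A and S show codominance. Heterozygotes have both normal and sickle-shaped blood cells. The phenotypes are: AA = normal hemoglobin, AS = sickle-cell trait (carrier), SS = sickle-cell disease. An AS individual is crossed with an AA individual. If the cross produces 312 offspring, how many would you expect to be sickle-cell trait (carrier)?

Punnett square for AS × AA:
Offspring genotypes: 2 AA, 2 AS
Phenotype counts: 2 normal hemoglobin, 2 sickle-cell trait (carrier)
sickle-cell trait (carrier): 2 out of 4 → fraction 1/2
Expected count = 1/2 × 312 = 156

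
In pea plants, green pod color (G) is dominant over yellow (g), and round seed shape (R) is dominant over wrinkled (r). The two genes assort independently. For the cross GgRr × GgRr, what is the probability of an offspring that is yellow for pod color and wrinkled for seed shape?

Dihybrid cross GgRr × GgRr — consider each gene separately:
pod color: Gg × Gg → 1 GG, 2 Gg, 1 gg → 3 G_ : 1 gg (out of 4)
seed shape: Rr × Rr → 1 RR, 2 Rr, 1 rr → 3 R_ : 1 rr (out of 4)
Looking for: yellow (gg) and wrinkled (rr)
P(yellow) = 1/4, P(wrinkled) = 1/4
P(both) = 1/4 × 1/4 = 1/16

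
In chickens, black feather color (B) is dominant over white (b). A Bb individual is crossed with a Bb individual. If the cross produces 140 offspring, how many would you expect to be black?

Punnett square for Bb × Bb:
Offspring genotypes: 1 BB, 2 Bb, 1 bb
black: 3, white: 1
black: 3 out of 4 → fraction 3/4
Expected count = 3/4 × 140 = 105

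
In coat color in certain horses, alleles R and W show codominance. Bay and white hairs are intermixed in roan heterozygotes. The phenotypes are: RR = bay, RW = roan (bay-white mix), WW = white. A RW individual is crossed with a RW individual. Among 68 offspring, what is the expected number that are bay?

Punnett square for RW × RW:
Offspring genotypes: 1 RR, 2 RW, 1 WW
Phenotype counts: 1 bay, 2 roan (bay-white mix), 1 white
bay: 1 out of 4 → fraction 1/4
Expected count = 1/4 × 68 = 17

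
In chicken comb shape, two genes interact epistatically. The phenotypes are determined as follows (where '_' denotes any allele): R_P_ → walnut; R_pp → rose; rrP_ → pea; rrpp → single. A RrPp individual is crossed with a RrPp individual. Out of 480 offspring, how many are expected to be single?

Cross: RrPp × RrPp — consider each gene separately:
R gene: Rr × Rr → 1 RR, 2 Rr, 1 rr → 3 R_ : 1 rr (out of 4)
P gene: Pp × Pp → 1 PP, 2 Pp, 1 pp → 3 P_ : 1 pp (out of 4)
Genotype classes (out of 4 × 4 = 16): R_P_ = 3×3 = 9; R_pp = 3×1 = 3; rrP_ = 1×3 = 3; rrpp = 1×1 = 1
Apply the phenotype rules: R_P_ (9) → walnut; R_pp (3) → rose; rrP_ (3) → pea; rrpp (1) → single
Phenotype counts (out of 16): 9 walnut, 3 rose, 3 pea, 1 single
single: 1 out of 16 → fraction 1/16
Expected count = 1/16 × 480 = 30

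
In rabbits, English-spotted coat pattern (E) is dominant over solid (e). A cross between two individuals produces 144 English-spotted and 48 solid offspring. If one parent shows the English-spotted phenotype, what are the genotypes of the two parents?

Observed offspring: 144 English-spotted, 48 solid
The observed ratio simplifies to 3:1. Solid (ee) offspring appear, so each parent must contribute one e allele. The parent stated to show English-spotted carries E, so it is Ee. The other parent is then either Ee or ee: Ee × ee would give a 1:1 split, whereas Ee × Ee gives 3:1 — matching the data. So both parents are heterozygous (Ee × Ee).
Parent genotypes: Ee × Ee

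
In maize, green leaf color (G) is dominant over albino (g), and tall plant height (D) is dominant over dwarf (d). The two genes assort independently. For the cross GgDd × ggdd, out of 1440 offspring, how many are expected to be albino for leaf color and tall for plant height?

Dihybrid cross GgDd × ggdd — consider each gene separately:
leaf color: Gg × gg → 2 Gg, 2 gg → 2 G_ : 2 gg (out of 4)
plant height: Dd × dd → 2 Dd, 2 dd → 2 D_ : 2 dd (out of 4)
Looking for: albino (gg) and tall (D_)
P(albino) = 2/4, P(tall) = 2/4
P(both) = 2/4 × 2/4 = 4/16 = 1/4
Expected count = 1/4 × 1440 = 360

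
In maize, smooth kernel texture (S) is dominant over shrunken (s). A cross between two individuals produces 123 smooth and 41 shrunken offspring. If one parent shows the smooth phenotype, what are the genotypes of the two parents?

Observed offspring: 123 smooth, 41 shrunken
The observed ratio simplifies to 3:1. Shrunken (ss) offspring appear, so each parent must contribute one s allele. The parent stated to show smooth carries S, so it is Ss. The other parent is then either Ss or ss: Ss × ss would give a 1:1 split, whereas Ss × Ss gives 3:1 — matching the data. So both parents are heterozygous (Ss × Ss).
Parent genotypes: Ss × Ss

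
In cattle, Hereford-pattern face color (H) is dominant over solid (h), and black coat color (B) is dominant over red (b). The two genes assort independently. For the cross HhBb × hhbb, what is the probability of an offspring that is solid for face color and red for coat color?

Dihybrid cross HhBb × hhbb — consider each gene separately:
face color: Hh × hh → 2 Hh, 2 hh → 2 H_ : 2 hh (out of 4)
coat color: Bb × bb → 2 Bb, 2 bb → 2 B_ : 2 bb (out of 4)
Looking for: solid (hh) and red (bb)
P(solid) = 2/4, P(red) = 2/4
P(both) = 2/4 × 2/4 = 4/16 = 1/4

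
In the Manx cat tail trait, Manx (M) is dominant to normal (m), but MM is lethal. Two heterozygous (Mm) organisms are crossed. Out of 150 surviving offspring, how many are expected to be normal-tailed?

Cross: Mm × Mm
Punnett square offspring (before lethality): 1 MM, 2 Mm, 1 mm
The MM genotype is lethal (embryos die); surviving offspring: 2 Mm, 1 mm
normal-tailed: 1 out of 3 → fraction 1/3
Expected count = 1/3 × 150 = 50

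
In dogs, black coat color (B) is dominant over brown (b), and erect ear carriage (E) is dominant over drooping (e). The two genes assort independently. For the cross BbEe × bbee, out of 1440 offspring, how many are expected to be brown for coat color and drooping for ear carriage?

Dihybrid cross BbEe × bbee — consider each gene separately:
coat color: Bb × bb → 2 Bb, 2 bb → 2 B_ : 2 bb (out of 4)
ear carriage: Ee × ee → 2 Ee, 2 ee → 2 E_ : 2 ee (out of 4)
Looking for: brown (bb) and drooping (ee)
P(brown) = 2/4, P(drooping) = 2/4
P(both) = 2/4 × 2/4 = 4/16 = 1/4
Expected count = 1/4 × 1440 = 360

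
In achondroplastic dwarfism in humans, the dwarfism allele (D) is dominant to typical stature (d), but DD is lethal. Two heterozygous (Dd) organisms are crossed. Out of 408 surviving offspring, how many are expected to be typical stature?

Cross: Dd × Dd
Punnett square offspring (before lethality): 1 DD, 2 Dd, 1 dd
The DD genotype is lethal (embryos die); surviving offspring: 2 Dd, 1 dd
typical stature: 1 out of 3 → fraction 1/3
Expected count = 1/3 × 408 = 136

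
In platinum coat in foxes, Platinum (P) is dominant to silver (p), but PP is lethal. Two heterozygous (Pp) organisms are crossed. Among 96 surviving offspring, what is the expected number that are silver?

Cross: Pp × Pp
Punnett square offspring (before lethality): 1 PP, 2 Pp, 1 pp
The PP genotype is lethal (embryos die); surviving offspring: 2 Pp, 1 pp
silver: 1 out of 3 → fraction 1/3
Expected count = 1/3 × 96 = 32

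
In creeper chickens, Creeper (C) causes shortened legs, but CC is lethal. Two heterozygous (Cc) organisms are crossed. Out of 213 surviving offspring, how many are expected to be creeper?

Cross: Cc × Cc
Punnett square offspring (before lethality): 1 CC, 2 Cc, 1 cc
The CC genotype is lethal (embryos die); surviving offspring: 2 Cc, 1 cc
creeper: 2 out of 3 → fraction 2/3
Expected count = 2/3 × 213 = 142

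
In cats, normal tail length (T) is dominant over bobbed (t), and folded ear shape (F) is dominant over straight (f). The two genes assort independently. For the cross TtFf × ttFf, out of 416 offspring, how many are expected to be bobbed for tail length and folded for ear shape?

Dihybrid cross TtFf × ttFf — consider each gene separately:
tail length: Tt × tt → 2 Tt, 2 tt → 2 T_ : 2 tt (out of 4)
ear shape: Ff × Ff → 1 FF, 2 Ff, 1 ff → 3 F_ : 1 ff (out of 4)
Looking for: bobbed (tt) and folded (F_)
P(bobbed) = 2/4, P(folded) = 3/4
P(both) = 2/4 × 3/4 = 6/16 = 3/8
Expected count = 3/8 × 416 = 156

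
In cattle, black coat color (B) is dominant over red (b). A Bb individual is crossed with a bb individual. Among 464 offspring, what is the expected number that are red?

Punnett square for Bb × bb:
Offspring genotypes: 2 Bb, 2 bb
black: 2, red: 2
red: 2 out of 4 → fraction 1/2
Expected count = 1/2 × 464 = 232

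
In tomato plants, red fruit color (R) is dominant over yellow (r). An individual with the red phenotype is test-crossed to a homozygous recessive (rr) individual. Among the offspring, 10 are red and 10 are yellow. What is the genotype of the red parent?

Test cross: ? × rr
Offspring: 10 red, 10 yellow — approximately 1:1.
A 1:1 ratio in a test cross indicates the unknown parent is heterozygous (Rr).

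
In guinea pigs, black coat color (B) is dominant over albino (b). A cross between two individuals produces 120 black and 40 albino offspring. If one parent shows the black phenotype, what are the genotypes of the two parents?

Observed offspring: 120 black, 40 albino
The observed ratio simplifies to 3:1. Albino (bb) offspring appear, so each parent must contribute one b allele. The parent stated to show black carries B, so it is Bb. The other parent is then either Bb or bb: Bb × bb would give a 1:1 split, whereas Bb × Bb gives 3:1 — matching the data. So both parents are heterozygous (Bb × Bb).
Parent genotypes: Bb × Bb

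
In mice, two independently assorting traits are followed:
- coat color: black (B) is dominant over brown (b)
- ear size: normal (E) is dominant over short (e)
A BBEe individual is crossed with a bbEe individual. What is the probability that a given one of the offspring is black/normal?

Dihybrid cross BBEe × bbEe — consider each gene separately:
coat color: BB × bb → 4 Bb → 4 B_ (out of 4)
ear size: Ee × Ee → 1 EE, 2 Ee, 1 ee → 3 E_ : 1 ee (out of 4)
Combine (counts out of 4 × 4 = 16): black/normal (B_E_) = 4×3 = 12; black/short (B_ee) = 4×1 = 4
Phenotype counts (out of 16): 12 black/normal, 4 black/short
black/normal: 12 out of 16
Probability: 12/16 = 3/4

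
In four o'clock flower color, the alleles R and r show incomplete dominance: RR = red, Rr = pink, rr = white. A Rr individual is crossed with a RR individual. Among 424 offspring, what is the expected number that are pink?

Punnett square for Rr × RR:
Offspring genotypes: 2 RR, 2 Rr
Phenotype counts: 2 red, 2 pink
pink: 2 out of 4 → fraction 1/2
Expected count = 1/2 × 424 = 212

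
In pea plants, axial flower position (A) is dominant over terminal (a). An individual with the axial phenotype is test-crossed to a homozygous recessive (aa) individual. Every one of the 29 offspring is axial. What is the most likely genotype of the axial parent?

Test cross: ? × aa
All offspring are axial.
If the unknown parent were heterozygous (Aa), about half of 29 offspring would be terminal; none are. The unknown parent is most likely homozygous dominant (AA).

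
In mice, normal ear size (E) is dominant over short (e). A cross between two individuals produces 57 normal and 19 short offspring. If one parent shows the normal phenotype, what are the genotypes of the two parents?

Observed offspring: 57 normal, 19 short
The observed ratio simplifies to 3:1. Short (ee) offspring appear, so each parent must contribute one e allele. The parent stated to show normal carries E, so it is Ee. The other parent is then either Ee or ee: Ee × ee would give a 1:1 split, whereas Ee × Ee gives 3:1 — matching the data. So both parents are heterozygous (Ee × Ee).
Parent genotypes: Ee × Ee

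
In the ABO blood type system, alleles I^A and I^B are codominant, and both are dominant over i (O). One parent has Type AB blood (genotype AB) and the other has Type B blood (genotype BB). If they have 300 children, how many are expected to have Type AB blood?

Cross: AB × BB
Possible offspring genotypes: 2 AB, 2 BB
Blood type counts: 2 Type AB, 2 Type B
Probability of Type AB: 2/4 = 1/2
Expected count = 1/2 × 300 = 150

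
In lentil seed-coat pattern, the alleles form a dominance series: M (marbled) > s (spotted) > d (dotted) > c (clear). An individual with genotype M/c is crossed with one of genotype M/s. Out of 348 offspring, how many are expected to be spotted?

Cross: M/c × M/s
Allele dominance: M > s > d > c
Offspring genotypes: 1 M/M, 1 M/s, 1 M/c, 1 s/c
Phenotype counts: 3 marbled, 1 spotted
spotted: 1 out of 4 → fraction 1/4
Expected count = 1/4 × 348 = 87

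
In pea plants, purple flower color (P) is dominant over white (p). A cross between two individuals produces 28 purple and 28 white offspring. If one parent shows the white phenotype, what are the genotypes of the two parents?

Observed offspring: 28 purple, 28 white
The observed ratio simplifies to 1:1. One parent shows white, so its genotype must be pp. A 1:1 offspring split requires the other parent to be heterozygous (Pp).
Parent genotypes: pp × Pp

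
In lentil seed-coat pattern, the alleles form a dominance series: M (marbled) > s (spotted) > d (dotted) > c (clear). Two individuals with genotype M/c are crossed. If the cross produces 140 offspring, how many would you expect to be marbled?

Cross: M/c × M/c
Allele dominance: M > s > d > c
Offspring genotypes: 1 M/M, 2 M/c, 1 c/c
Phenotype counts: 3 marbled, 1 clear
marbled: 3 out of 4 → fraction 3/4
Expected count = 3/4 × 140 = 105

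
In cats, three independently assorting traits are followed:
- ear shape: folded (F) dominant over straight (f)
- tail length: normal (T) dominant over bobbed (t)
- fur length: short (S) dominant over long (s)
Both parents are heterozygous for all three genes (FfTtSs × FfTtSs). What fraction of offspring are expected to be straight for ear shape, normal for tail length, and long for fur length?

Trihybrid cross: FfTtSs × FfTtSs
Each trait segregates independently with a 3:1 phenotypic ratio, so each gene contributes 3/4 (dominant) or 1/4 (recessive).
Target: straight (ear shape), normal (tail length), long (fur length)
Probability = product of independent per-trait probabilities
= 1/4 × 3/4 × 1/4 = 3/64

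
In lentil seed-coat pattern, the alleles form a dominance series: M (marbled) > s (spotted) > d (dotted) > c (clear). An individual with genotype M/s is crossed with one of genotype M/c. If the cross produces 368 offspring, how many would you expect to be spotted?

Cross: M/s × M/c
Allele dominance: M > s > d > c
Offspring genotypes: 1 M/M, 1 M/c, 1 M/s, 1 s/c
Phenotype counts: 3 marbled, 1 spotted
spotted: 1 out of 4 → fraction 1/4
Expected count = 1/4 × 368 = 92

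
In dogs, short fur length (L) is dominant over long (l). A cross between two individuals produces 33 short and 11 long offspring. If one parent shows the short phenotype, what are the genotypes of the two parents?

Observed offspring: 33 short, 11 long
The observed ratio simplifies to 3:1. Long (ll) offspring appear, so each parent must contribute one l allele. The parent stated to show short carries L, so it is Ll. The other parent is then either Ll or ll: Ll × ll would give a 1:1 split, whereas Ll × Ll gives 3:1 — matching the data. So both parents are heterozygous (Ll × Ll).
Parent genotypes: Ll × Ll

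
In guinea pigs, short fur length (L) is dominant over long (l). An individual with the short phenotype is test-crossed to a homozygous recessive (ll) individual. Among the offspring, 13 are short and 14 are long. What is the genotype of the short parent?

Test cross: ? × ll
Offspring: 13 short, 14 long — approximately 1:1.
A 1:1 ratio in a test cross indicates the unknown parent is heterozygous (Ll).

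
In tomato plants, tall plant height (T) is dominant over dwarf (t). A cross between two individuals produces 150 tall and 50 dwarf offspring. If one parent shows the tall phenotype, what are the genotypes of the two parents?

Observed offspring: 150 tall, 50 dwarf
The observed ratio simplifies to 3:1. Dwarf (tt) offspring appear, so each parent must contribute one t allele. The parent stated to show tall carries T, so it is Tt. The other parent is then either Tt or tt: Tt × tt would give a 1:1 split, whereas Tt × Tt gives 3:1 — matching the data. So both parents are heterozygous (Tt × Tt).
Parent genotypes: Tt × Tt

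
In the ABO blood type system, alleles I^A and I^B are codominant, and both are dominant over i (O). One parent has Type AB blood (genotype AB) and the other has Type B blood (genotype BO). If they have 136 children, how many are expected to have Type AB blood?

Cross: AB × BO
Possible offspring genotypes: 1 AB, 1 AO, 1 BB, 1 BO
Blood type counts: 1 Type AB, 1 Type A, 2 Type B
Probability of Type AB: 1/4
Expected count = 1/4 × 136 = 34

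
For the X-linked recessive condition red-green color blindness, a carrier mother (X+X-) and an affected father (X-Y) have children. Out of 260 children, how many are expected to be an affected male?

Cross: X+X- × X-Y
Offspring: 1 X+X-, 1 X+Y, 1 X-X-, 1 X-Y
Probability of an affected male: 1/4
Expected count = 1/4 × 260 = 65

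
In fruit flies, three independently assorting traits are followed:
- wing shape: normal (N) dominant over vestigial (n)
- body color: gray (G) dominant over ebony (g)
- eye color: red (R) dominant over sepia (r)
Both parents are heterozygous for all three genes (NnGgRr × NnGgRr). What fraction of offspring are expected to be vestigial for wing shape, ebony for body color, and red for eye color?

Trihybrid cross: NnGgRr × NnGgRr
Each trait segregates independently with a 3:1 phenotypic ratio, so each gene contributes 3/4 (dominant) or 1/4 (recessive).
Target: vestigial (wing shape), ebony (body color), red (eye color)
Probability = product of independent per-trait probabilities
= 1/4 × 1/4 × 3/4 = 3/64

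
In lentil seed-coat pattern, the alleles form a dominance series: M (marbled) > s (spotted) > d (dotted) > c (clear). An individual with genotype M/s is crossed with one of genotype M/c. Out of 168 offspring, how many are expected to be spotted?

Cross: M/s × M/c
Allele dominance: M > s > d > c
Offspring genotypes: 1 M/M, 1 M/c, 1 M/s, 1 s/c
Phenotype counts: 3 marbled, 1 spotted
spotted: 1 out of 4 → fraction 1/4
Expected count = 1/4 × 168 = 42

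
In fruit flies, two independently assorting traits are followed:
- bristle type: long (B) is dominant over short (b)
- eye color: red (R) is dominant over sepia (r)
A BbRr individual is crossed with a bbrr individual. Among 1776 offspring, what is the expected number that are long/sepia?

Dihybrid cross BbRr × bbrr — consider each gene separately:
bristle type: Bb × bb → 2 Bb, 2 bb → 2 B_ : 2 bb (out of 4)
eye color: Rr × rr → 2 Rr, 2 rr → 2 R_ : 2 rr (out of 4)
Combine (counts out of 4 × 4 = 16): long/red (B_R_) = 2×2 = 4; long/sepia (B_rr) = 2×2 = 4; short/red (bbR_) = 2×2 = 4; short/sepia (bbrr) = 2×2 = 4
Phenotype counts (out of 16): 4 long/red, 4 long/sepia, 4 short/red, 4 short/sepia
long/sepia: 4 out of 16 → fraction 1/4
Expected count = 1/4 × 1776 = 444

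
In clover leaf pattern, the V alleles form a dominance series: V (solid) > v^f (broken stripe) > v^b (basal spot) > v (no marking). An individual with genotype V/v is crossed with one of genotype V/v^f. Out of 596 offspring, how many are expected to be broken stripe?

Cross: V/v × V/v^f
Allele dominance: V > v^f > v^b > v
Offspring genotypes: 1 V/V, 1 V/v^f, 1 V/v, 1 v^f/v
Phenotype counts: 3 solid, 1 broken stripe
broken stripe: 1 out of 4 → fraction 1/4
Expected count = 1/4 × 596 = 149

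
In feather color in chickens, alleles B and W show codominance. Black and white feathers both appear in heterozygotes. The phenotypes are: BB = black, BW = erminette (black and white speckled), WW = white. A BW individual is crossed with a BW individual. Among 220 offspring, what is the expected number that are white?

Punnett square for BW × BW:
Offspring genotypes: 1 BB, 2 BW, 1 WW
Phenotype counts: 1 black, 2 erminette (black and white speckled), 1 white
white: 1 out of 4 → fraction 1/4
Expected count = 1/4 × 220 = 55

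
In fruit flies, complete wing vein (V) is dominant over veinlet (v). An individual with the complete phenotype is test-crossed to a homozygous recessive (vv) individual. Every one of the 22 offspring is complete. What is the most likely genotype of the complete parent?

Test cross: ? × vv
All offspring are complete.
If the unknown parent were heterozygous (Vv), about half of 22 offspring would be veinlet; none are. The unknown parent is most likely homozygous dominant (VV).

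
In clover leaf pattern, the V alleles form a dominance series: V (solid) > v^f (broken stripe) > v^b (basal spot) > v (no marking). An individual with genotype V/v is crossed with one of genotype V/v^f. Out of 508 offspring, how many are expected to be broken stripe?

Cross: V/v × V/v^f
Allele dominance: V > v^f > v^b > v
Offspring genotypes: 1 V/V, 1 V/v^f, 1 V/v, 1 v^f/v
Phenotype counts: 3 solid, 1 broken stripe
broken stripe: 1 out of 4 → fraction 1/4
Expected count = 1/4 × 508 = 127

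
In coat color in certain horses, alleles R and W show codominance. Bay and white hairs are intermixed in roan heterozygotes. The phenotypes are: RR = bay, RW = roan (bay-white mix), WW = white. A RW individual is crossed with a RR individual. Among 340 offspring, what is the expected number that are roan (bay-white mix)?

Punnett square for RW × RR:
Offspring genotypes: 2 RR, 2 RW
Phenotype counts: 2 bay, 2 roan (bay-white mix)
roan (bay-white mix): 2 out of 4 → fraction 1/2
Expected count = 1/2 × 340 = 170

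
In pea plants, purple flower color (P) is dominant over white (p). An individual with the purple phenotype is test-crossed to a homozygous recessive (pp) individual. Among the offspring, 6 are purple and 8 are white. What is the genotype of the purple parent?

Test cross: ? × pp
Offspring: 6 purple, 8 white — approximately 1:1.
A 1:1 ratio in a test cross indicates the unknown parent is heterozygous (Pp).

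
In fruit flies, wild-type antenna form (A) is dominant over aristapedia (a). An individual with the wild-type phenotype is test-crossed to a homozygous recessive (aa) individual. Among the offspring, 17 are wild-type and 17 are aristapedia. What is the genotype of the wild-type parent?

Test cross: ? × aa
Offspring: 17 wild-type, 17 aristapedia — approximately 1:1.
A 1:1 ratio in a test cross indicates the unknown parent is heterozygous (Aa).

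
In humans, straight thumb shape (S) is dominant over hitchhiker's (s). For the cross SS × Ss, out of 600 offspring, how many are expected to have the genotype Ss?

Punnett square for SS × Ss:
Offspring genotypes: 2 SS, 2 Ss
Total offspring: 4
Count with target: 2
Probability: 2/4 = 1/2
Expected count = 1/2 × 600 = 300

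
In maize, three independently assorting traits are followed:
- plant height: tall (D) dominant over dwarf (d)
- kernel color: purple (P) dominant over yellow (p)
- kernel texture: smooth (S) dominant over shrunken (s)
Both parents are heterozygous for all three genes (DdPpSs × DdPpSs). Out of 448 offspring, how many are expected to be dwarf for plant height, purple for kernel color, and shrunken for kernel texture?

Trihybrid cross: DdPpSs × DdPpSs
Each trait segregates independently with a 3:1 phenotypic ratio, so each gene contributes 3/4 (dominant) or 1/4 (recessive).
Target: dwarf (plant height), purple (kernel color), shrunken (kernel texture)
Probability = product of independent per-trait probabilities
= 1/4 × 3/4 × 1/4 = 3/64
Expected count = 3/64 × 448 = 21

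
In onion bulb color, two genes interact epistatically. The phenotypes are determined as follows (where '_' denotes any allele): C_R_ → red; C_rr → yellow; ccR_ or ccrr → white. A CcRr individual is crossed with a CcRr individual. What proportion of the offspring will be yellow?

Cross: CcRr × CcRr — consider each gene separately:
C gene: Cc × Cc → 1 CC, 2 Cc, 1 cc → 3 C_ : 1 cc (out of 4)
R gene: Rr × Rr → 1 RR, 2 Rr, 1 rr → 3 R_ : 1 rr (out of 4)
Genotype classes (out of 4 × 4 = 16): C_R_ = 3×3 = 9; C_rr = 3×1 = 3; ccR_ = 1×3 = 3; ccrr = 1×1 = 1
Apply the phenotype rules: C_R_ (9) → red; C_rr (3) → yellow; ccR_ (3) + ccrr (1) → white
Phenotype counts (out of 16): 9 red, 3 yellow, 4 white
yellow: 3 out of 16
Probability: 3/16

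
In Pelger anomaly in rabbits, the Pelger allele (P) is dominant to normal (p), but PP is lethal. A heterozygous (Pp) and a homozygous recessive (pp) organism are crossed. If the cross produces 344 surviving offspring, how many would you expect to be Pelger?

Cross: Pp × pp
Punnett square offspring (before lethality): 2 Pp, 2 pp
No PP offspring are produced in this cross.
Pelger: 2 out of 4 → fraction 1/2
Expected count = 1/2 × 344 = 172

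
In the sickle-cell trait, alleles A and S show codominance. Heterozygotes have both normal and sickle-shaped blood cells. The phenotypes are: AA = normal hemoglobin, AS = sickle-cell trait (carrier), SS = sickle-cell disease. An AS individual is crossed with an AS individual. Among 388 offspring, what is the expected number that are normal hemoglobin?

Punnett square for AS × AS:
Offspring genotypes: 1 AA, 2 AS, 1 SS
Phenotype counts: 1 normal hemoglobin, 2 sickle-cell trait (carrier), 1 sickle-cell disease
normal hemoglobin: 1 out of 4 → fraction 1/4
Expected count = 1/4 × 388 = 97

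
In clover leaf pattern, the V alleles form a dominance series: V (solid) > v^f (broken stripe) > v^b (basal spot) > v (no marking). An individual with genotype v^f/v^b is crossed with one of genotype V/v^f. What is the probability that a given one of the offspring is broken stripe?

Cross: v^f/v^b × V/v^f
Allele dominance: V > v^f > v^b > v
Offspring genotypes: 1 V/v^f, 1 v^f/v^f, 1 V/v^b, 1 v^f/v^b
Phenotype counts: 2 solid, 2 broken stripe
broken stripe: 2 out of 4
Probability: 2/4 = 1/2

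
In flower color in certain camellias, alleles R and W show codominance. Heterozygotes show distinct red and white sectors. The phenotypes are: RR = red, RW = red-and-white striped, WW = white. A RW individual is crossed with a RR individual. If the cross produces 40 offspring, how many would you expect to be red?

Punnett square for RW × RR:
Offspring genotypes: 2 RR, 2 RW
Phenotype counts: 2 red, 2 red-and-white striped
red: 2 out of 4 → fraction 1/2
Expected count = 1/2 × 40 = 20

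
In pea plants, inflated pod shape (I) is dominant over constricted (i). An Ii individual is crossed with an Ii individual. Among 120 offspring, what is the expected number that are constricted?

Punnett square for Ii × Ii:
Offspring genotypes: 1 II, 2 Ii, 1 ii
inflated: 3, constricted: 1
constricted: 1 out of 4 → fraction 1/4
Expected count = 1/4 × 120 = 30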